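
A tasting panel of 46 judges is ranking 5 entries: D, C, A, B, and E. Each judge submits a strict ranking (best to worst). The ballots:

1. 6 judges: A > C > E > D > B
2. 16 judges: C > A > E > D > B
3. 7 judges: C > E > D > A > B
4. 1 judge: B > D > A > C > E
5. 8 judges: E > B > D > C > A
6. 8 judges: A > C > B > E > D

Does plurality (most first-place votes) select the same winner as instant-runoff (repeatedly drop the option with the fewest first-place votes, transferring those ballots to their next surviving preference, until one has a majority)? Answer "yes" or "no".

Plurality — first-place votes: D 0, C 23, A 14, B 1, E 8. Winner: C.
Instant-runoff — R1 D 0, C 23, A 14, B 1, E 8 (D out); R2 C 23, A 14, B 1, E 8 (B out); R3 C 23, A 15, E 8 (E out); R4 C 31, A 15 (C winner). Winner: C.
The two methods agree.

yes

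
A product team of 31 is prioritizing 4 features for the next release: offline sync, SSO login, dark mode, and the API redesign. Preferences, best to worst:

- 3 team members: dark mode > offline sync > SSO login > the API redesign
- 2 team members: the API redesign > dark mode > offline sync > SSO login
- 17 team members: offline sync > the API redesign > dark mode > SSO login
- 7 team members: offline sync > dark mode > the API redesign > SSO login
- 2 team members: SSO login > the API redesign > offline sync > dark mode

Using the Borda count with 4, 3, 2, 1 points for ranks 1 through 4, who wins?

offline sync

offline sync: 3·3 + 2·2 + 17·4 + 7·4 + 2·2 = 113
SSO login: 3·2 + 2·1 + 17·1 + 7·1 + 2·4 = 40
dark mode: 3·4 + 2·3 + 17·2 + 7·3 + 2·1 = 75
the API redesign: 3·1 + 2·4 + 17·3 + 7·2 + 2·3 = 82
offline sync has the highest Borda score (113).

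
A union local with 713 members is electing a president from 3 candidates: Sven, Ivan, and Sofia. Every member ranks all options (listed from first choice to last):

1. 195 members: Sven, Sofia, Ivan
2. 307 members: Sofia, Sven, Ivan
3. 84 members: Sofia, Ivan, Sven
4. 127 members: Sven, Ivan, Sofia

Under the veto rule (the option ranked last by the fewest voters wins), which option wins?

Sven

Last-place votes: Sven 84, Ivan 502, Sofia 127.
Sven is ranked last by the fewest voters, so Sven wins.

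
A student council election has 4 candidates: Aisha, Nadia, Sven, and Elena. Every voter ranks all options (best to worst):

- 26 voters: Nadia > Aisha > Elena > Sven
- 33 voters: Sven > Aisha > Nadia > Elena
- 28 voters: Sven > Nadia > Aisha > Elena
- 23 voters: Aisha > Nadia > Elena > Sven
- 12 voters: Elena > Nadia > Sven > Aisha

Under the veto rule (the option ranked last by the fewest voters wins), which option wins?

Nadia

Last-place votes: Aisha 12, Nadia 0, Sven 49, Elena 61.
Nadia is ranked last by the fewest voters, so Nadia wins.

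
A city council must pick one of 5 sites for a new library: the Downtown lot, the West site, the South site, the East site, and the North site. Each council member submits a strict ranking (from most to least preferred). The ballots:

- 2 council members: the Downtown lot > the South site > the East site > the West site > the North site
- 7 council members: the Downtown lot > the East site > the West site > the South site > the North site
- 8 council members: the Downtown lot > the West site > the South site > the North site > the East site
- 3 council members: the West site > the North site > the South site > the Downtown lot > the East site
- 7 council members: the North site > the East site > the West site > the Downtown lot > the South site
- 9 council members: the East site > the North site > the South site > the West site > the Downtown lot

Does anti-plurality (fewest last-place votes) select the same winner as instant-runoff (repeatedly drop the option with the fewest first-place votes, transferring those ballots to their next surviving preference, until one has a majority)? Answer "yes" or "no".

no

Anti-plurality — last-place votes: the Downtown lot 9, the West site 0, the South site 7, the East site 11, the North site 9. Winner: the West site.
Instant-runoff — R1 the Downtown lot 17, the West site 3, the South site 0, the East site 9, the North site 7 (the South site out); R2 the Downtown lot 17, the West site 3, the East site 9, the North site 7 (the West site out); R3 the Downtown lot 17, the East site 9, the North site 10 (the East site out); R4 the Downtown lot 17, the North site 19 (the North site winner). Winner: the North site.
The two methods disagree.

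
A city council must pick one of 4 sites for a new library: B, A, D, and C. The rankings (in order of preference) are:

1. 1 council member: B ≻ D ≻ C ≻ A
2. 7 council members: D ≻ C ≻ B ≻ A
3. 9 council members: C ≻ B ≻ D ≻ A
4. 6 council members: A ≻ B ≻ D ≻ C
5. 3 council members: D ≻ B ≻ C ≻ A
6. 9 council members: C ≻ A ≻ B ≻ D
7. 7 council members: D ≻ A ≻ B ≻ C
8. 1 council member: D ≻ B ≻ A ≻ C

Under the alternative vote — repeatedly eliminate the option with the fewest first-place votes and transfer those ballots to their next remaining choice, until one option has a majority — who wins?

Round 1: B 1, A 6, D 18, C 18. Eliminate B.
Round 2: A 6, D 19, C 18. Eliminate A.
Round 3: D 25, C 18. D has a majority.

D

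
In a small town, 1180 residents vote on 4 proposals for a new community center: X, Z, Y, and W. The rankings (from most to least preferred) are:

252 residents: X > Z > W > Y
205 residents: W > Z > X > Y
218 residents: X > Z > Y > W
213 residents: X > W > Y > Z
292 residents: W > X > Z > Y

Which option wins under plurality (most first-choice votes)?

X

First-place votes: X 683, Z 0, Y 0, W 497.
X has the most first-place votes.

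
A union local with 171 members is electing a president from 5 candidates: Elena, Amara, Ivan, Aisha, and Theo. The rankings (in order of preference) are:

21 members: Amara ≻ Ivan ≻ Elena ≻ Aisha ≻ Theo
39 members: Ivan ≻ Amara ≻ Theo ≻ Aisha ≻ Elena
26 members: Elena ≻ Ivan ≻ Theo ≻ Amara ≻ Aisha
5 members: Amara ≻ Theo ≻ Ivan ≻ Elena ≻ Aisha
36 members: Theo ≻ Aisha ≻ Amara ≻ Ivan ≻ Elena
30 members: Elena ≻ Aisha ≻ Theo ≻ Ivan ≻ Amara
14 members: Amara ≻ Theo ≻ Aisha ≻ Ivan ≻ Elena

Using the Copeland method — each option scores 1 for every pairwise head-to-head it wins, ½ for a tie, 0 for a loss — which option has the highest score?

Elena: loses to Amara, Ivan, Aisha, and Theo → score 0.
Amara: beats Elena and Aisha; loses to Ivan and Theo → score 2.
Ivan: beats Elena, Amara, Aisha, and Theo → score 4.
Aisha: beats Elena; loses to Amara, Ivan, and Theo → score 1.
Theo: beats Elena, Amara, and Aisha; loses to Ivan → score 3.
Ivan has the best pairwise record.

Ivan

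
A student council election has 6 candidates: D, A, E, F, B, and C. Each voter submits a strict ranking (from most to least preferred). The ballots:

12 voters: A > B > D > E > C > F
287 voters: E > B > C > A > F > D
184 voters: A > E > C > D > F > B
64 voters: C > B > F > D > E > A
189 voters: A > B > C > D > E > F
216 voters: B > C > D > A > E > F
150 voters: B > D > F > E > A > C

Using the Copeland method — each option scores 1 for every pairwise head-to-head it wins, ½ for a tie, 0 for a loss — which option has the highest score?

D: beats E and F; loses to A, B, and C → score 2.
A: beats D, E, and F; loses to B and C → score 3.
E: beats F and C; loses to D, A, and B → score 2.
F: loses to D, A, E, B, and C → score 0.
B: beats D, A, E, F, and C → score 5.
C: beats D, A, and F; loses to E and B → score 3.
B has the best pairwise record.

B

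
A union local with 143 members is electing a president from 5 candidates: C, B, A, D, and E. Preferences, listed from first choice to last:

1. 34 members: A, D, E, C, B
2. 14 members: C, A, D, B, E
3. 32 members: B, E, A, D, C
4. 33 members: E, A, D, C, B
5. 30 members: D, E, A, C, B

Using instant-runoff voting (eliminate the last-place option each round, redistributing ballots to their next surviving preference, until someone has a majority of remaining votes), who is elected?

Round 1: C 14, B 32, A 34, D 30, E 33. Eliminate C.
Round 2: B 32, A 48, D 30, E 33. Eliminate D.
Round 3: B 32, A 48, E 63. Eliminate B.
Round 4: A 48, E 95. E has a majority.

E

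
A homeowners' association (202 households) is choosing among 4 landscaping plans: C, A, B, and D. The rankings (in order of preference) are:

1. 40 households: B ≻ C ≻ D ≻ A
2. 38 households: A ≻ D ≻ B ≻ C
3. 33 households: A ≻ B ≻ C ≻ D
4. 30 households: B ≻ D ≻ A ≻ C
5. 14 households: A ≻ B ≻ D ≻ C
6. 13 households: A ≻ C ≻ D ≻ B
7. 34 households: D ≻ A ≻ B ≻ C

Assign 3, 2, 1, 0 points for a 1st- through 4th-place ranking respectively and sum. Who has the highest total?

A

C: 40·2 + 38·0 + 33·1 + 30·0 + 14·0 + 13·2 + 34·0 = 139
A: 40·0 + 38·3 + 33·3 + 30·1 + 14·3 + 13·3 + 34·2 = 392
B: 40·3 + 38·1 + 33·2 + 30·3 + 14·2 + 13·0 + 34·1 = 376
D: 40·1 + 38·2 + 33·0 + 30·2 + 14·1 + 13·1 + 34·3 = 305
A has the highest Borda score (392).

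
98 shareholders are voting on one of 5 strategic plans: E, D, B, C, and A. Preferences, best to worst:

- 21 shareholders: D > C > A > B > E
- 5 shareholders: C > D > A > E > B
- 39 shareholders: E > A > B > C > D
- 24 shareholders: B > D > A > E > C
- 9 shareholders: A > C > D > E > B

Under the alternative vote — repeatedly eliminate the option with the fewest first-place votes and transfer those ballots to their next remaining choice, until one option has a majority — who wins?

Round 1: E 39, D 21, B 24, C 5, A 9. Eliminate C.
Round 2: E 39, D 26, B 24, A 9. Eliminate A.
Round 3: E 39, D 35, B 24. Eliminate B.
Round 4: E 39, D 59. D has a majority.

D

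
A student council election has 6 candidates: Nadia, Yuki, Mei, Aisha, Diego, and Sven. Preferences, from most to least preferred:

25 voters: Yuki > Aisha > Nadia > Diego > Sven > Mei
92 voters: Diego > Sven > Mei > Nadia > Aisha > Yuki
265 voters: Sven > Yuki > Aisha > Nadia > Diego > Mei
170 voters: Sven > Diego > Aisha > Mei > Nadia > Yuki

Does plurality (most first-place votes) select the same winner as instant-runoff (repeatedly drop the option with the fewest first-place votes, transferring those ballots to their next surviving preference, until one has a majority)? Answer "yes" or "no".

yes

Plurality — first-place votes: Nadia 0, Yuki 25, Mei 0, Aisha 0, Diego 92, Sven 435. Winner: Sven.
Instant-runoff — R1 Nadia 0, Yuki 25, Mei 0, Aisha 0, Diego 92, Sven 435 (Sven winner). Winner: Sven.
The two methods agree.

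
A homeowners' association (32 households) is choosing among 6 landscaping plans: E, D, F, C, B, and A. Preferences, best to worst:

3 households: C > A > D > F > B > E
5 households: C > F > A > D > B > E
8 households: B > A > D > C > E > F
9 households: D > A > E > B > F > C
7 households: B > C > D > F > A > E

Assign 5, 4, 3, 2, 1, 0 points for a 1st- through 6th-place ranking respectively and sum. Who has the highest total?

E: 3·0 + 5·0 + 8·1 + 9·3 + 7·0 = 35
D: 3·3 + 5·2 + 8·3 + 9·5 + 7·3 = 109
F: 3·2 + 5·4 + 8·0 + 9·1 + 7·2 = 49
C: 3·5 + 5·5 + 8·2 + 9·0 + 7·4 = 84
B: 3·1 + 5·1 + 8·5 + 9·2 + 7·5 = 101
A: 3·4 + 5·3 + 8·4 + 9·4 + 7·1 = 102
D has the highest Borda score (109).

D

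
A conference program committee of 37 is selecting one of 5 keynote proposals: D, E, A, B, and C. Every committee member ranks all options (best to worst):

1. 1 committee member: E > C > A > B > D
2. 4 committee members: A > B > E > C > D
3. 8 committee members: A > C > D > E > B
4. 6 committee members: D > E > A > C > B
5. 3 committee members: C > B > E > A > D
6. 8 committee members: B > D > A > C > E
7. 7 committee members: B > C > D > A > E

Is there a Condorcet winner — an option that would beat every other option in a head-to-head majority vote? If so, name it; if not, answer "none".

none

Checking pairwise contests:
B beats D 23–14.
D beats E 29–8.
D beats A 21–16.
A beats B 19–18.
A beats C 26–11.
Every option loses at least one head-to-head, so there is no Condorcet winner.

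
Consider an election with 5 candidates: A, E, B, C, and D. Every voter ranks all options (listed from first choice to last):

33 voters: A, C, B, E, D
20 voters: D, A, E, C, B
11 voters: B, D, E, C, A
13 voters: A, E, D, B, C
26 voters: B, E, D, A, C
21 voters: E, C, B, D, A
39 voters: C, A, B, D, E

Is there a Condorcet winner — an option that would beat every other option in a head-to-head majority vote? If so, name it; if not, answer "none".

A vs E: 105–58 for A.
A vs B: 105–58 for A.
A vs C: 92–71 for A.
A vs D: 85–78 for A.
A beats every other option head-to-head.

A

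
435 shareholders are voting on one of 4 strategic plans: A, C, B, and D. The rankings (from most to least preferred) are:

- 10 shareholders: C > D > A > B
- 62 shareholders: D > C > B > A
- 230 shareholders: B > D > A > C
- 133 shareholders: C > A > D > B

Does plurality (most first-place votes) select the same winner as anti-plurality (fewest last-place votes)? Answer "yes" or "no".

Plurality — first-place votes: A 0, C 143, B 230, D 62. Winner: B.
Anti-plurality — last-place votes: A 62, C 230, B 143, D 0. Winner: D.
The two methods disagree.

no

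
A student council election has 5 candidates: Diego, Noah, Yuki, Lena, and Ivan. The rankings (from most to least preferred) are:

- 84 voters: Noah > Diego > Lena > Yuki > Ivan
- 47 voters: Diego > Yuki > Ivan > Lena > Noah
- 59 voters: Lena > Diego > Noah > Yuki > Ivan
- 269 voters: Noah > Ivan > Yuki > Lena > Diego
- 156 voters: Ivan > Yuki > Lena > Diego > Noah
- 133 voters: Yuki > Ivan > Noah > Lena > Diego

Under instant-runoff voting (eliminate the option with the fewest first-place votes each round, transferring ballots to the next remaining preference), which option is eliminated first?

Round 1: Diego 47, Noah 353, Yuki 133, Lena 59, Ivan 156. Eliminate Diego.

Diego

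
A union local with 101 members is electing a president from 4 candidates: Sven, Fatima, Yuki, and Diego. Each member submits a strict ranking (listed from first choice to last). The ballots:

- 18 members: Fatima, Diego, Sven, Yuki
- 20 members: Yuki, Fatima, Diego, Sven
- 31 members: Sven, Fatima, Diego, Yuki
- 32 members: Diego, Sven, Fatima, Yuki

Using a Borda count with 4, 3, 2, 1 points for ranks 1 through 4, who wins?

Sven: 18·2 + 20·1 + 31·4 + 32·3 = 276
Fatima: 18·4 + 20·3 + 31·3 + 32·2 = 289
Yuki: 18·1 + 20·4 + 31·1 + 32·1 = 161
Diego: 18·3 + 20·2 + 31·2 + 32·4 = 284
Fatima has the highest Borda score (289).

Fatima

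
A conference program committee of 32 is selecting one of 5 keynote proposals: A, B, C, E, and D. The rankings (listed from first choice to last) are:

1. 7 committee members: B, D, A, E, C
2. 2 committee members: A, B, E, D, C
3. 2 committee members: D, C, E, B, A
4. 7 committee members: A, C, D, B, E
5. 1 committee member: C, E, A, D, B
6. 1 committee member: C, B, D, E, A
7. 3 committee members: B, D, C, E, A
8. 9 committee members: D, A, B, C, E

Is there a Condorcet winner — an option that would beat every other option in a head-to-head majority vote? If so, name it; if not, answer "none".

D vs A: 22–10 for D.
D vs B: 19–13 for D.
D vs C: 23–9 for D.
D vs E: 29–3 for D.
D beats every other option head-to-head.

D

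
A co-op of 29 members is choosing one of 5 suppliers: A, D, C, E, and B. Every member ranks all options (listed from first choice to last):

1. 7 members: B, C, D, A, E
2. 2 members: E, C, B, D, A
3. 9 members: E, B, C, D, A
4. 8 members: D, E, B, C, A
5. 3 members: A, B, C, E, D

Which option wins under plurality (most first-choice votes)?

First-place votes: A 3, D 8, C 0, E 11, B 7.
E has the most first-place votes.

E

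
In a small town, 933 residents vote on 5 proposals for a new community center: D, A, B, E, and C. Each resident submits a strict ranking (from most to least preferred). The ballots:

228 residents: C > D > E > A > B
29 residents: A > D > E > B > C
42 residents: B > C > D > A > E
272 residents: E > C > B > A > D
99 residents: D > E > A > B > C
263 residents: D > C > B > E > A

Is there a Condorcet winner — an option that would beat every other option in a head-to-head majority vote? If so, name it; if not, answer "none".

C vs D: 542–391 for C.
C vs A: 805–128 for C.
C vs B: 763–170 for C.
C vs E: 533–400 for C.
C beats every other option head-to-head.

C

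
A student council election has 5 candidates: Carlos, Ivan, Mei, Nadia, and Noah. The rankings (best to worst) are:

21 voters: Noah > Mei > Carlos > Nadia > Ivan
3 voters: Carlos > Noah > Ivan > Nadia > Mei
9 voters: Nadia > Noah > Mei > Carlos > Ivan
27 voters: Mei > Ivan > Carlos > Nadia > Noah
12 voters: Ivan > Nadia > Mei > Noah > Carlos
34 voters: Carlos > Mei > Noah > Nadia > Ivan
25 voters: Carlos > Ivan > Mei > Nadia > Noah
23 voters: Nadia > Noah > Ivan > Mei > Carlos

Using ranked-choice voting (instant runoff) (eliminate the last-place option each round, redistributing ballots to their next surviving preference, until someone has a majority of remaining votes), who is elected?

Mei

Round 1: Carlos 62, Ivan 12, Mei 27, Nadia 32, Noah 21. Eliminate Ivan.
Round 2: Carlos 62, Mei 27, Nadia 44, Noah 21. Eliminate Noah.
Round 3: Carlos 62, Mei 48, Nadia 44. Eliminate Nadia.
Round 4: Carlos 62, Mei 92. Mei has a majority.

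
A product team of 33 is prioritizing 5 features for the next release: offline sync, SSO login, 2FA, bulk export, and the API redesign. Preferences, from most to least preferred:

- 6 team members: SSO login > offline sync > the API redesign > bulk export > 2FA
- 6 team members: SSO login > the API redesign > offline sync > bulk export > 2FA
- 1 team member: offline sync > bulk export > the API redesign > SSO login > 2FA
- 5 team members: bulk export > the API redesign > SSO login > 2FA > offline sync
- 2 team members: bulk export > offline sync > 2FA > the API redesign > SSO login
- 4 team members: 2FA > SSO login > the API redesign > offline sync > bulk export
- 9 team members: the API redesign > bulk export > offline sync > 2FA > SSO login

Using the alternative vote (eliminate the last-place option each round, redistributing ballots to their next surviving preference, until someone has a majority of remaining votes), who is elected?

Round 1: offline sync 1, SSO login 12, 2FA 4, bulk export 7, the API redesign 9. Eliminate offline sync.
Round 2: SSO login 12, 2FA 4, bulk export 8, the API redesign 9. Eliminate 2FA.
Round 3: SSO login 16, bulk export 8, the API redesign 9. Eliminate bulk export.
Round 4: SSO login 16, the API redesign 17. The API redesign has a majority.

the API redesign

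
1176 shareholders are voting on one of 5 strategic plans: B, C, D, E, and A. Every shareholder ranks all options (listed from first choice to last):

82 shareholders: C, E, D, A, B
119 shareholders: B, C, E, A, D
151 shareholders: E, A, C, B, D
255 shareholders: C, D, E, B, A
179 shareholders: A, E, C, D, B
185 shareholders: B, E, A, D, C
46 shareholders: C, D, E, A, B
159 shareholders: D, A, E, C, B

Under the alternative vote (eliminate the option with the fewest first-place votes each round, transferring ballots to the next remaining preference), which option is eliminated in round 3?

B

Round 1: B 304, C 383, D 159, E 151, A 179. Eliminate E.
Round 2: B 304, C 383, D 159, A 330. Eliminate D.
Round 3: B 304, C 383, A 489. Eliminate B.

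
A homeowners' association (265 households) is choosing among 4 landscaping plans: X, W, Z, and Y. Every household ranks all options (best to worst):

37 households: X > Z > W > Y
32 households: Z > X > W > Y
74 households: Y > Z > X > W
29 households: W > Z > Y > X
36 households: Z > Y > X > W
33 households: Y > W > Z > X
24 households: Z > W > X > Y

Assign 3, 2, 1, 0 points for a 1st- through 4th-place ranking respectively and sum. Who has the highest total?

Z

X: 37·3 + 32·2 + 74·1 + 29·0 + 36·1 + 33·0 + 24·1 = 309
W: 37·1 + 32·1 + 74·0 + 29·3 + 36·0 + 33·2 + 24·2 = 270
Z: 37·2 + 32·3 + 74·2 + 29·2 + 36·3 + 33·1 + 24·3 = 589
Y: 37·0 + 32·0 + 74·3 + 29·1 + 36·2 + 33·3 + 24·0 = 422
Z has the highest Borda score (589).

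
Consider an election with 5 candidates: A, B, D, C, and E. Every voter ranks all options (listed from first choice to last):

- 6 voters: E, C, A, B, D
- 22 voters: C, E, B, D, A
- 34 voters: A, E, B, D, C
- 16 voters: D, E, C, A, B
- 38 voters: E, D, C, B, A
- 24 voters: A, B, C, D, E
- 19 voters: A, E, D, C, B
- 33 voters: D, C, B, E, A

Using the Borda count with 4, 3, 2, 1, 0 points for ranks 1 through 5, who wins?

A: 6·2 + 22·0 + 34·4 + 16·1 + 38·0 + 24·4 + 19·4 + 33·0 = 336
B: 6·1 + 22·2 + 34·2 + 16·0 + 38·1 + 24·3 + 19·0 + 33·2 = 294
D: 6·0 + 22·1 + 34·1 + 16·4 + 38·3 + 24·1 + 19·2 + 33·4 = 428
C: 6·3 + 22·4 + 34·0 + 16·2 + 38·2 + 24·2 + 19·1 + 33·3 = 380
E: 6·4 + 22·3 + 34·3 + 16·3 + 38·4 + 24·0 + 19·3 + 33·1 = 482
E has the highest Borda score (482).

E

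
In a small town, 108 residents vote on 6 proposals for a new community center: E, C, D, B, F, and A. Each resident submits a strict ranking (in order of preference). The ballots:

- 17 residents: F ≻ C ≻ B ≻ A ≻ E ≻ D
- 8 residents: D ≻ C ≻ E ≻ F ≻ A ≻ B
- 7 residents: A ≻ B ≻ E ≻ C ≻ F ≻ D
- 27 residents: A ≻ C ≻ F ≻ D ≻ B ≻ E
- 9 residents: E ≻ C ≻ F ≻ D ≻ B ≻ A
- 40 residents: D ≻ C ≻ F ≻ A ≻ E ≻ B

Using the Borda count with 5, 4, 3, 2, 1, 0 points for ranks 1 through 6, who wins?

C

E: 17·1 + 8·3 + 7·3 + 27·0 + 9·5 + 40·1 = 147
C: 17·4 + 8·4 + 7·2 + 27·4 + 9·4 + 40·4 = 418
D: 17·0 + 8·5 + 7·0 + 27·2 + 9·2 + 40·5 = 312
B: 17·3 + 8·0 + 7·4 + 27·1 + 9·1 + 40·0 = 115
F: 17·5 + 8·2 + 7·1 + 27·3 + 9·3 + 40·3 = 336
A: 17·2 + 8·1 + 7·5 + 27·5 + 9·0 + 40·2 = 292
C has the highest Borda score (418).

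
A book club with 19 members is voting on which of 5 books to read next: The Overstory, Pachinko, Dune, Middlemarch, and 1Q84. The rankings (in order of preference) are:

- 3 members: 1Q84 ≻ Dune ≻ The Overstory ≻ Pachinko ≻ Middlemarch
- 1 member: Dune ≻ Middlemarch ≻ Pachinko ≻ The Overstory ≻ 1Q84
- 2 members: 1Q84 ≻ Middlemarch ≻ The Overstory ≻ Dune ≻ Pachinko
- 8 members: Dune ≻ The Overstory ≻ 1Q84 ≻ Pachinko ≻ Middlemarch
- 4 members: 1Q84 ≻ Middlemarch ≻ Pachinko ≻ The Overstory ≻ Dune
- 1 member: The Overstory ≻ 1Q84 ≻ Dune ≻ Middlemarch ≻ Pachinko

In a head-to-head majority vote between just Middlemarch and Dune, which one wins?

Dune

Voters preferring Middlemarch to Dune: 6; preferring Dune to Middlemarch: 13.
Dune wins the head-to-head.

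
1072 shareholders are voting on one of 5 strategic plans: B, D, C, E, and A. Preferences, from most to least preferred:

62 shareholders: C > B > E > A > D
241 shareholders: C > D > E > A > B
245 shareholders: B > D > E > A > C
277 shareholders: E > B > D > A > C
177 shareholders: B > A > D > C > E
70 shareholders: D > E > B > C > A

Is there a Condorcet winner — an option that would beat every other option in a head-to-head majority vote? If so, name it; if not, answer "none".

none

Checking pairwise contests:
E beats B 588–484.
B beats D 761–311.
B beats C 769–303.
D beats E 733–339.
B beats A 831–241.
Every option loses at least one head-to-head, so there is no Condorcet winner.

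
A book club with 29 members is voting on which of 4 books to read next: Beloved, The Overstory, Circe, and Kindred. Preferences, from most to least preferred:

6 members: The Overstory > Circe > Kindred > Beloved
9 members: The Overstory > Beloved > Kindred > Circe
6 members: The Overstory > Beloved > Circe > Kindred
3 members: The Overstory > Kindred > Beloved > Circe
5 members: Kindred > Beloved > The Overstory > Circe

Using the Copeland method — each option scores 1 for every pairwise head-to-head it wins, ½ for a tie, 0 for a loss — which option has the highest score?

The Overstory

Beloved: beats Circe and Kindred; loses to The Overstory → score 2.
The Overstory: beats Beloved, Circe, and Kindred → score 3.
Circe: loses to Beloved, The Overstory, and Kindred → score 0.
Kindred: beats Circe; loses to Beloved and The Overstory → score 1.
The Overstory has the best pairwise record.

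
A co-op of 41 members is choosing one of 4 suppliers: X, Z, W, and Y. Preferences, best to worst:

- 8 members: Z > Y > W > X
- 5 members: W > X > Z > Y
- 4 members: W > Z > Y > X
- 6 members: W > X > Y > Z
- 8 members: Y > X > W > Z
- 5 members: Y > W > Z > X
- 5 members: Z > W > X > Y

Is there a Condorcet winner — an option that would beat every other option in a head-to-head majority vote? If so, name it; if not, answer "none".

Checking pairwise contests:
Z beats X 22–19.
W beats Z 28–13.
Y beats W 21–20.
Z beats Y 22–19.
Every option loses at least one head-to-head, so there is no Condorcet winner.

none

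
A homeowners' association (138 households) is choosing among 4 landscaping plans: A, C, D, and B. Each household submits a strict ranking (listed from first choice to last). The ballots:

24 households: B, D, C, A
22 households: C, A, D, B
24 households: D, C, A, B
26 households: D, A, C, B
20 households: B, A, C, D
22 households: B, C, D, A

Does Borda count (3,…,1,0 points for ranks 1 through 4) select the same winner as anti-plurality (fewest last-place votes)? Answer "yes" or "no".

no

Borda — scores: A 160, C 228, D 242, B 198. Winner: D.
Anti-plurality — last-place votes: A 46, C 0, D 20, B 72. Winner: C.
The two methods disagree.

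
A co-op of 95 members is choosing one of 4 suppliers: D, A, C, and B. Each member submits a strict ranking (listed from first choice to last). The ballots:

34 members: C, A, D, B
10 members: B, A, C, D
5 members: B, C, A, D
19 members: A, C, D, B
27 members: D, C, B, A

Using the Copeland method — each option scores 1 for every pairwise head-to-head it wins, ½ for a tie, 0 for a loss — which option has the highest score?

D: beats B; loses to A and C → score 1.
A: beats D and B; loses to C → score 2.
C: beats D, A, and B → score 3.
B: loses to D, A, and C → score 0.
C has the best pairwise record.

C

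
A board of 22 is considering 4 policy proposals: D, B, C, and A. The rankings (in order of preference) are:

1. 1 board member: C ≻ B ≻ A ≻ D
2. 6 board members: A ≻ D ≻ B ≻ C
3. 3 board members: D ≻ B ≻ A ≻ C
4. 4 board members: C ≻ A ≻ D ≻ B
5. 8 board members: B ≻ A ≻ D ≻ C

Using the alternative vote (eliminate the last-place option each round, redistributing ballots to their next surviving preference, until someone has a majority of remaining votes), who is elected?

Round 1: D 3, B 8, C 5, A 6. Eliminate D.
Round 2: B 11, C 5, A 6. Eliminate C.
Round 3: B 12, A 10. B has a majority.

B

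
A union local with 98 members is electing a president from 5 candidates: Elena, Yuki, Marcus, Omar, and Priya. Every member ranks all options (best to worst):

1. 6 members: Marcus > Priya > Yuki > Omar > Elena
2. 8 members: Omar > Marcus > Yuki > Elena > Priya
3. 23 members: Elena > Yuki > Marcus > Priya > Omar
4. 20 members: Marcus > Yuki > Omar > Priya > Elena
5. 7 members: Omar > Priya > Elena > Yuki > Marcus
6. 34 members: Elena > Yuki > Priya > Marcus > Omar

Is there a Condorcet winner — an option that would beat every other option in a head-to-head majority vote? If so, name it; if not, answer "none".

Elena vs Yuki: 64–34 for Elena.
Elena vs Marcus: 64–34 for Elena.
Elena vs Omar: 57–41 for Elena.
Elena vs Priya: 65–33 for Elena.
Elena beats every other option head-to-head.

Elena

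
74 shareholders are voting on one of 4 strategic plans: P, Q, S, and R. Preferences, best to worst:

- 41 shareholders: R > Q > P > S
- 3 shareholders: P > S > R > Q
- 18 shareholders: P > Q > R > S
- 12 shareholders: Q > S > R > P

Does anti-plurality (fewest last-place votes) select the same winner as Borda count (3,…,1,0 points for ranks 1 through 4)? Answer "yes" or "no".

Anti-plurality — last-place votes: P 12, Q 3, S 59, R 0. Winner: R.
Borda — scores: P 104, Q 154, S 30, R 156. Winner: R.
The two methods agree.

yes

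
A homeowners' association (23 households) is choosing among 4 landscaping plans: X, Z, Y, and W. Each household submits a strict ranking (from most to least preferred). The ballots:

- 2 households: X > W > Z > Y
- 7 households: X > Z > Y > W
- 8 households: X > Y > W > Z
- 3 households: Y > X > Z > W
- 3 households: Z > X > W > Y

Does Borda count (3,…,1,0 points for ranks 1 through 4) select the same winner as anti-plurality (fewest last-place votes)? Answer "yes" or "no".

Borda — scores: X 63, Z 28, Y 32, W 15. Winner: X.
Anti-plurality — last-place votes: X 0, Z 8, Y 5, W 10. Winner: X.
The two methods agree.

yes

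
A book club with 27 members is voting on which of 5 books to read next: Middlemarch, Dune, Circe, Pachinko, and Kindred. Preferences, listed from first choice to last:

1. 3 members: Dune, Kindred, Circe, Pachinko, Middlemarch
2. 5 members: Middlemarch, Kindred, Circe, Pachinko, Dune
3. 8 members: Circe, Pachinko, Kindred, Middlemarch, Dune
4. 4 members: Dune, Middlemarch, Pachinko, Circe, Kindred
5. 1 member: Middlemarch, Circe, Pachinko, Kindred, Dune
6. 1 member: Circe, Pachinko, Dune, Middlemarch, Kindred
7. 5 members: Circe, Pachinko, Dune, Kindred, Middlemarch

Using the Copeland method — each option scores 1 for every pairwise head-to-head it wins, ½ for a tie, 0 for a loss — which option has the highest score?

Middlemarch: beats Dune; loses to Circe, Pachinko, and Kindred → score 1.
Dune: loses to Middlemarch, Circe, Pachinko, and Kindred → score 0.
Circe: beats Middlemarch, Dune, Pachinko, and Kindred → score 4.
Pachinko: beats Middlemarch, Dune, and Kindred; loses to Circe → score 3.
Kindred: beats Middlemarch and Dune; loses to Circe and Pachinko → score 2.
Circe has the best pairwise record.

Circe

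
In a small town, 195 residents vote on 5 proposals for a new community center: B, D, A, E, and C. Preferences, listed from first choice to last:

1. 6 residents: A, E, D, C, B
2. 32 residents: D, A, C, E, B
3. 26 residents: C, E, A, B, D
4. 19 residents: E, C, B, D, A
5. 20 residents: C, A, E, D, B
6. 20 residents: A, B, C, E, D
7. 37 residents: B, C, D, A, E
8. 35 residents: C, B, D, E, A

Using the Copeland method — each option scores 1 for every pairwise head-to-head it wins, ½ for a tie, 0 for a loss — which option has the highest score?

B: beats D; loses to A, E, and C → score 1.
D: beats A and E; loses to B and C → score 2.
A: beats B and E; loses to D and C → score 2.
E: beats B; loses to D, A, and C → score 1.
C: beats B, D, A, and E → score 4.
C has the best pairwise record.

C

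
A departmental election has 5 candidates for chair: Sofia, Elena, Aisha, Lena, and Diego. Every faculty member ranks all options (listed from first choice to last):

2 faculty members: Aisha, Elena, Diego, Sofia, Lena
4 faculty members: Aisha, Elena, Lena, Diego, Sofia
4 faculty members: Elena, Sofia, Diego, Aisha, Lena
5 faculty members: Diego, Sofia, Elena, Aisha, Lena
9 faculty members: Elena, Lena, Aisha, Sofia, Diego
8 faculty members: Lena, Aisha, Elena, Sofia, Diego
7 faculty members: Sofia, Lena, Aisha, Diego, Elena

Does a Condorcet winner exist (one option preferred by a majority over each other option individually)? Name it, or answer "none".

Checking pairwise contests:
Elena beats Sofia 27–12.
Aisha beats Elena 21–18.
Lena beats Aisha 24–15.
Elena beats Lena 24–15.
Sofia beats Diego 28–11.
Every option loses at least one head-to-head, so there is no Condorcet winner.

none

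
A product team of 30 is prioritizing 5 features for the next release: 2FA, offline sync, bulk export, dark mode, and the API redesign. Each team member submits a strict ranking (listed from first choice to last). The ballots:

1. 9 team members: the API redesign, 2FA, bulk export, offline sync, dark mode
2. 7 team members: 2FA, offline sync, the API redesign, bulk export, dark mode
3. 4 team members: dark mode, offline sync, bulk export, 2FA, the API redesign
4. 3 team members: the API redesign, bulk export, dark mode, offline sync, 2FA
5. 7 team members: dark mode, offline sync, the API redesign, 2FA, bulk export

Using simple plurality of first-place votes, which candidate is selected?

the API redesign

First-place votes: 2FA 7, offline sync 0, bulk export 0, dark mode 11, the API redesign 12.
the API redesign has the most first-place votes.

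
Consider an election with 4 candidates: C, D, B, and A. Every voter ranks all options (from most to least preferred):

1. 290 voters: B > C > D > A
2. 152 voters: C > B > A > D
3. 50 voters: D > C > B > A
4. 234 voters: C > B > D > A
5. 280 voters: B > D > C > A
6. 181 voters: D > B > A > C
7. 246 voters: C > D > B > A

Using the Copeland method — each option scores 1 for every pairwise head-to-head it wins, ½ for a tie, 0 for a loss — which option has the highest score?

B

C: beats D and A; loses to B → score 2.
D: beats A; loses to C and B → score 1.
B: beats C, D, and A → score 3.
A: loses to C, D, and B → score 0.
B has the best pairwise record.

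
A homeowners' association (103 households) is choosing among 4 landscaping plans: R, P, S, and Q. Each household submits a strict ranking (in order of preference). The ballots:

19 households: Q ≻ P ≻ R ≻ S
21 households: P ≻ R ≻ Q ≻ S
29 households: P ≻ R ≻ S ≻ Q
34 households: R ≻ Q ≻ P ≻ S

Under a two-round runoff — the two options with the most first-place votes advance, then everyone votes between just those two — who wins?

P

Round 1 first-place votes: R 34, P 50, S 0, Q 19.
P and R advance.
Runoff: P is preferred to R by 69 voters; R by 34.
P wins the runoff.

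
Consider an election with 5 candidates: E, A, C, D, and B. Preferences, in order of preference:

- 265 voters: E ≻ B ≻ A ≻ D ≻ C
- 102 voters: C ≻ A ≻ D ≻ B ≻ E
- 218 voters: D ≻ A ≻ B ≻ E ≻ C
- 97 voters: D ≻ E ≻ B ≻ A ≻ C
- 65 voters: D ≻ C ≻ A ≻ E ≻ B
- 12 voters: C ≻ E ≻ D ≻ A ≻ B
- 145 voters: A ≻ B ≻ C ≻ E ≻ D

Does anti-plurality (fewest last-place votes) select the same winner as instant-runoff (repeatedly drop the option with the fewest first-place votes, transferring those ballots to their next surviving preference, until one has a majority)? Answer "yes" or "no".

Anti-plurality — last-place votes: E 102, A 0, C 580, D 145, B 77. Winner: A.
Instant-runoff — R1 E 265, A 145, C 114, D 380, B 0 (B out); R2 E 265, A 145, C 114, D 380 (C out); R3 E 277, A 247, D 380 (A out); R4 E 422, D 482 (D winner). Winner: D.
The two methods disagree.

no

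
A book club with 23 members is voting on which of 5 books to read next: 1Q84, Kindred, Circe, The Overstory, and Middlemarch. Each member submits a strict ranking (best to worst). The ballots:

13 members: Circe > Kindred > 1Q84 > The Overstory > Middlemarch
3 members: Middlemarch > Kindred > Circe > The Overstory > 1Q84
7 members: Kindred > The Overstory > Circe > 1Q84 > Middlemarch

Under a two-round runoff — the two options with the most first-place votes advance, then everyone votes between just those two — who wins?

Round 1 first-place votes: 1Q84 0, Kindred 7, Circe 13, The Overstory 0, Middlemarch 3.
Circe and Kindred advance.
Runoff: Circe is preferred to Kindred by 13 voters; Kindred by 10.
Circe wins the runoff.

Circe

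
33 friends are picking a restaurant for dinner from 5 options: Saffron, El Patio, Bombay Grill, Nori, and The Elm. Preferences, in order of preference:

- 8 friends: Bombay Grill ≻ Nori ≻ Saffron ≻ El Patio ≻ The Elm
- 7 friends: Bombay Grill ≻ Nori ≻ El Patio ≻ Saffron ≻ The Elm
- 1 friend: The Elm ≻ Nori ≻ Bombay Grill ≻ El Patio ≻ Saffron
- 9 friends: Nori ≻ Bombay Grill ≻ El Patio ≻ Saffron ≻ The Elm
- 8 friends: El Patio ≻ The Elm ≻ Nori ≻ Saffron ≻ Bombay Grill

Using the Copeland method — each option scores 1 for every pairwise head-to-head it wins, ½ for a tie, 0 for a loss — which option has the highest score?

Nori

Saffron: beats The Elm; loses to El Patio, Bombay Grill, and Nori → score 1.
El Patio: beats Saffron and The Elm; loses to Bombay Grill and Nori → score 2.
Bombay Grill: beats Saffron, El Patio, and The Elm; loses to Nori → score 3.
Nori: beats Saffron, El Patio, Bombay Grill, and The Elm → score 4.
The Elm: loses to Saffron, El Patio, Bombay Grill, and Nori → score 0.
Nori has the best pairwise record.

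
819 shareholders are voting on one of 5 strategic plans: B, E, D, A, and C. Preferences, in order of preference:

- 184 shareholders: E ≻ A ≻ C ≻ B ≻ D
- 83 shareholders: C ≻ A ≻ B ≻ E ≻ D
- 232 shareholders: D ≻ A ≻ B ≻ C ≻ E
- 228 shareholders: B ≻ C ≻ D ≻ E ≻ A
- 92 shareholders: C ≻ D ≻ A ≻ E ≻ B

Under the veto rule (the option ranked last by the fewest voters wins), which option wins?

C

Last-place votes: B 92, E 232, D 267, A 228, C 0.
C is ranked last by the fewest voters, so C wins.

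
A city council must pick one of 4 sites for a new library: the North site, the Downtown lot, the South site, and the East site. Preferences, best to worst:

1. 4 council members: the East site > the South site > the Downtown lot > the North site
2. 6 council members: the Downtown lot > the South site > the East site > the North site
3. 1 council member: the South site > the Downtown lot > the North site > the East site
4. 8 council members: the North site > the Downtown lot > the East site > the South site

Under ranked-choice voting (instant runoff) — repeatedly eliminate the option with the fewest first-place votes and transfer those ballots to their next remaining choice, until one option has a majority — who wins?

the Downtown lot

Round 1: the North site 8, the Downtown lot 6, the South site 1, the East site 4. Eliminate the South site.
Round 2: the North site 8, the Downtown lot 7, the East site 4. Eliminate the East site.
Round 3: the North site 8, the Downtown lot 11. The Downtown lot has a majority.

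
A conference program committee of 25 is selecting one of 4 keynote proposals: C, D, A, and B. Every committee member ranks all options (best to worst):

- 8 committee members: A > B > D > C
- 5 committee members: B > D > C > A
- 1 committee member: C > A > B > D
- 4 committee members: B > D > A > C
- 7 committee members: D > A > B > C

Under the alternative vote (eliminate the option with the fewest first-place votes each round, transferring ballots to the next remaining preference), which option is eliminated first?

Round 1: C 1, D 7, A 8, B 9. Eliminate C.

C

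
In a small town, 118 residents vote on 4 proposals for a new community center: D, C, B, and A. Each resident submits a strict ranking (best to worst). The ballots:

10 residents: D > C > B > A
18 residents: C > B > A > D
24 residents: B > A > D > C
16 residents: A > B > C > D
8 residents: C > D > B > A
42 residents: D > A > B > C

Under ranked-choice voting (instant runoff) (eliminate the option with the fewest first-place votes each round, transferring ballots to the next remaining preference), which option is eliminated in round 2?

Round 1: D 52, C 26, B 24, A 16. Eliminate A.
Round 2: D 52, C 26, B 40. Eliminate C.

C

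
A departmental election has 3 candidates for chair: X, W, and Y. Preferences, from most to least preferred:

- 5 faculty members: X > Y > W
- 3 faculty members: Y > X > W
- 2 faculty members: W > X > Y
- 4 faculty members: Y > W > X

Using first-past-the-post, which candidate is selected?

First-place votes: X 5, W 2, Y 7.
Y has the most first-place votes.

Y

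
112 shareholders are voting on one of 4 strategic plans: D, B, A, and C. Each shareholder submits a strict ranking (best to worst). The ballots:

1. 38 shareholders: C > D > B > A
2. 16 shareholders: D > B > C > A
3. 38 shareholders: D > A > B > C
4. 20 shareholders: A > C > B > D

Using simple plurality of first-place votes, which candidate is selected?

First-place votes: D 54, B 0, A 20, C 38.
D has the most first-place votes.

D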